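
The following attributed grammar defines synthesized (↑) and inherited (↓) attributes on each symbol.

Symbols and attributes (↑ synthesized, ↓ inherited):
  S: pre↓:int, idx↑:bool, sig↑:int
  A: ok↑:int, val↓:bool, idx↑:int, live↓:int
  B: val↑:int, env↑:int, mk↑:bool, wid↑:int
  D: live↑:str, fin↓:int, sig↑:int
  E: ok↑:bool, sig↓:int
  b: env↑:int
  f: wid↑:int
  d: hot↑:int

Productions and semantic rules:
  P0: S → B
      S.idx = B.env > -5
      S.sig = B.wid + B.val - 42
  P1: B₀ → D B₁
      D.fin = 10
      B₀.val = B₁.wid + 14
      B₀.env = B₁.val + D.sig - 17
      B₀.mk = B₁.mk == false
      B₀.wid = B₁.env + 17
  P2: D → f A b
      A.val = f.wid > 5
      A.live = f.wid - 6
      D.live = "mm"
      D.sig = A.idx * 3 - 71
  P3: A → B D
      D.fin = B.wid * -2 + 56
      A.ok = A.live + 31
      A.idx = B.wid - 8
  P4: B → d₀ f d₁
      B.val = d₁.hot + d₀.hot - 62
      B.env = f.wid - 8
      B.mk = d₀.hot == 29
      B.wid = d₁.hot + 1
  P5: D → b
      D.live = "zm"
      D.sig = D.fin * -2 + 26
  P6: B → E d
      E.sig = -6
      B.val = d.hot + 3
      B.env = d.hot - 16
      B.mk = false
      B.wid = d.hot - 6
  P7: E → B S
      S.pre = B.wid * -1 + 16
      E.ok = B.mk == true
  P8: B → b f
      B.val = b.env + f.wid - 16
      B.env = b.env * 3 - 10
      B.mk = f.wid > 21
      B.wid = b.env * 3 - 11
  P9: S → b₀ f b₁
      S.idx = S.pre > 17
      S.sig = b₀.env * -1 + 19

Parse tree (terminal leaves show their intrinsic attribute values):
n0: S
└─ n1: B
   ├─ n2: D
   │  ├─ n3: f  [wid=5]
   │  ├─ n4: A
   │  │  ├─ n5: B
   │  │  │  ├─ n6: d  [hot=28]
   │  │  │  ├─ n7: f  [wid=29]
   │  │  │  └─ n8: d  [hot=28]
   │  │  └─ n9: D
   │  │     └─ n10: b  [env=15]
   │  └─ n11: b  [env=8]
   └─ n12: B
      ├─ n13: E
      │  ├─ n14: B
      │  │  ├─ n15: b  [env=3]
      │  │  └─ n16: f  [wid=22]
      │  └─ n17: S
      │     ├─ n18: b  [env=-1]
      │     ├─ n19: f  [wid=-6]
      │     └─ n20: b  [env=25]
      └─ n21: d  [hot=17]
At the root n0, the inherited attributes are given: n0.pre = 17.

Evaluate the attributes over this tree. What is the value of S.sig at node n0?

1. n0.pre = 17  [given at root]
2. n2.fin = 10  [10]
3. n3.wid = 5  [terminal]
4. n4.val = false  [f.wid > 5]
5. n4.live = -1  [f.wid - 6]
6. n6.hot = 28  [terminal]
7. n7.wid = 29  [terminal]
8. n8.hot = 28  [terminal]
9. n5.val = -6  [d₁.hot + d₀.hot - 62]
10. n5.env = 21  [f.wid - 8]
11. n5.mk = false  [d₀.hot == 29]
12. n5.wid = 29  [d₁.hot + 1]
13. n9.fin = -2  [B.wid * -2 + 56]
14. n10.env = 15  [terminal]
15. n9.live = "zm"  ["zm"]
16. n9.sig = 30  [D.fin * -2 + 26]
17. n4.ok = 30  [A.live + 31]
18. n4.idx = 21  [B.wid - 8]
19. n11.env = 8  [terminal]
20. n2.live = "mm"  ["mm"]
21. n2.sig = -8  [A.idx * 3 - 71]
22. n13.sig = -6  [-6]
23. n15.env = 3  [terminal]
24. n16.wid = 22  [terminal]
25. n14.val = 9  [b.env + f.wid - 16]
26. n14.env = -1  [b.env * 3 - 10]
27. n14.mk = true  [f.wid > 21]
28. n14.wid = -2  [b.env * 3 - 11]
29. n17.pre = 18  [B.wid * -1 + 16]
30. n18.env = -1  [terminal]
31. n19.wid = -6  [terminal]
32. n20.env = 25  [terminal]
33. n17.idx = true  [S.pre > 17]
34. n17.sig = 20  [b₀.env * -1 + 19]
35. n13.ok = true  [B.mk == true]
36. n21.hot = 17  [terminal]
37. n12.val = 20  [d.hot + 3]
38. n12.env = 1  [d.hot - 16]
39. n12.mk = false  [false]
40. n12.wid = 11  [d.hot - 6]
41. n1.val = 25  [B₁.wid + 14]
42. n1.env = -5  [B₁.val + D.sig - 17]
43. n1.mk = true  [B₁.mk == false]
44. n1.wid = 18  [B₁.env + 17]
45. n0.idx = false  [B.env > -5]
46. n0.sig = 1  [B.wid + B.val - 42]

1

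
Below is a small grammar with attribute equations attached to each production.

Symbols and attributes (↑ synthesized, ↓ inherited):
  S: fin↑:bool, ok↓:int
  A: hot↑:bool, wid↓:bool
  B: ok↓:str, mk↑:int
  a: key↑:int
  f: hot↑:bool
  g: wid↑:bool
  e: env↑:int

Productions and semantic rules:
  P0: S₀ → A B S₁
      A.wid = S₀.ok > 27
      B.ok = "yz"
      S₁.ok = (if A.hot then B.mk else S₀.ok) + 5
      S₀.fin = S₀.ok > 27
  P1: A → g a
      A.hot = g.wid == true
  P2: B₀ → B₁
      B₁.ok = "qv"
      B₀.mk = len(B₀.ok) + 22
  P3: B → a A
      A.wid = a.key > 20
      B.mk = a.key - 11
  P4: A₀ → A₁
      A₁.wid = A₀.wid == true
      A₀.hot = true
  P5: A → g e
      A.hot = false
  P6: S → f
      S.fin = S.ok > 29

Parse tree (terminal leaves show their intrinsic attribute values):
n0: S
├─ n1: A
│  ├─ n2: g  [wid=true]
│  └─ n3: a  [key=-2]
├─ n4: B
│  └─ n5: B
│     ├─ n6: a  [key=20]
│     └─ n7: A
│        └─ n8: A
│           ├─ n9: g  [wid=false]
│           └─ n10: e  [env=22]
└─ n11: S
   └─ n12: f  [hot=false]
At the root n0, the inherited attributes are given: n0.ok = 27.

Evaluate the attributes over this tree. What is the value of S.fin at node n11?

1. n0.ok = 27  [given at root]
2. n1.wid = false  [S₀.ok > 27]
3. n2.wid = true  [terminal]
4. n3.key = -2  [terminal]
5. n1.hot = true  [g.wid == true]
6. n4.ok = "yz"  ["yz"]
7. n5.ok = "qv"  ["qv"]
8. n6.key = 20  [terminal]
9. n7.wid = false  [a.key > 20]
10. n8.wid = false  [A₀.wid == true]
11. n9.wid = false  [terminal]
12. n10.env = 22  [terminal]
13. n8.hot = false  [false]
14. n7.hot = true  [true]
15. n5.mk = 9  [a.key - 11]
16. n4.mk = 24  [len(B₀.ok) + 22]
17. n11.ok = 29  [(if A.hot then B.mk else S₀.ok) + 5]
18. n12.hot = false  [terminal]
19. n11.fin = false  [S.ok > 29]
20. n0.fin = false  [S₀.ok > 27]

false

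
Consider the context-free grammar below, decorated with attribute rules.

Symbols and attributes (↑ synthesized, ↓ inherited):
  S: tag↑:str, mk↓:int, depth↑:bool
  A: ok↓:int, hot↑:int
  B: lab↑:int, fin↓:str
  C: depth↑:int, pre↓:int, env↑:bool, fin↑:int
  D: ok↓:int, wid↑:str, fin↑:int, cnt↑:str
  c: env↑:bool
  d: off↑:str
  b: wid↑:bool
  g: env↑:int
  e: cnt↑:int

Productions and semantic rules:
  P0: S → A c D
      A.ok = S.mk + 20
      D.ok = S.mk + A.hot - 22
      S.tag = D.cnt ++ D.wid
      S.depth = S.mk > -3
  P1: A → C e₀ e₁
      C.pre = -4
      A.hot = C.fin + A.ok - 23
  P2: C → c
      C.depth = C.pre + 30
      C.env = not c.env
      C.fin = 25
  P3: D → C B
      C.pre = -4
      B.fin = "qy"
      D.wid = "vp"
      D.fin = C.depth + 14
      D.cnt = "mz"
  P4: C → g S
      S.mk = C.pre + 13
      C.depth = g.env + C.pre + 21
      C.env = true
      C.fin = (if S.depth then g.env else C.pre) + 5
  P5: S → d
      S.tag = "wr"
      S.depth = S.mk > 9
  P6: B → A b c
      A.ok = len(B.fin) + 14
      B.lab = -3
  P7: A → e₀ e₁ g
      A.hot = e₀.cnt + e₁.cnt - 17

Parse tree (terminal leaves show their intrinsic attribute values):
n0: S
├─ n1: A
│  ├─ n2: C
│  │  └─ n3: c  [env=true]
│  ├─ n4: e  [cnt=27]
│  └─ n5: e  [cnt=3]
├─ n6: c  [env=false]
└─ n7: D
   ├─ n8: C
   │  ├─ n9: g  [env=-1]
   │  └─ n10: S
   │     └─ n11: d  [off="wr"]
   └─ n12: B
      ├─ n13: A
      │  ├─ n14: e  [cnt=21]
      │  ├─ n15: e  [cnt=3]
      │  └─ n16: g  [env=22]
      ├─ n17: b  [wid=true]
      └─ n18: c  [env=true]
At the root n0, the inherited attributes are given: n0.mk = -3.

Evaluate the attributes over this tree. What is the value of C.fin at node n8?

1

1. n0.mk = -3  [given at root]
2. n1.ok = 17  [S.mk + 20]
3. n2.pre = -4  [-4]
4. n3.env = true  [terminal]
5. n2.depth = 26  [C.pre + 30]
6. n2.env = false  [not c.env]
7. n2.fin = 25  [25]
8. n4.cnt = 27  [terminal]
9. n5.cnt = 3  [terminal]
10. n1.hot = 19  [C.fin + A.ok - 23]
11. n6.env = false  [terminal]
12. n7.ok = -6  [S.mk + A.hot - 22]
13. n8.pre = -4  [-4]
14. n9.env = -1  [terminal]
15. n10.mk = 9  [C.pre + 13]
16. n11.off = "wr"  [terminal]
17. n10.tag = "wr"  ["wr"]
18. n10.depth = false  [S.mk > 9]
19. n8.depth = 16  [g.env + C.pre + 21]
20. n8.env = true  [true]
21. n8.fin = 1  [(if S.depth then g.env else C.pre) + 5]
22. n12.fin = "qy"  ["qy"]
23. n13.ok = 16  [len(B.fin) + 14]
24. n14.cnt = 21  [terminal]
25. n15.cnt = 3  [terminal]
26. n16.env = 22  [terminal]
27. n13.hot = 7  [e₀.cnt + e₁.cnt - 17]
28. n17.wid = true  [terminal]
29. n18.env = true  [terminal]
30. n12.lab = -3  [-3]
31. n7.wid = "vp"  ["vp"]
32. n7.fin = 30  [C.depth + 14]
33. n7.cnt = "mz"  ["mz"]
34. n0.tag = "mzvp"  [D.cnt ++ D.wid]
35. n0.depth = false  [S.mk > -3]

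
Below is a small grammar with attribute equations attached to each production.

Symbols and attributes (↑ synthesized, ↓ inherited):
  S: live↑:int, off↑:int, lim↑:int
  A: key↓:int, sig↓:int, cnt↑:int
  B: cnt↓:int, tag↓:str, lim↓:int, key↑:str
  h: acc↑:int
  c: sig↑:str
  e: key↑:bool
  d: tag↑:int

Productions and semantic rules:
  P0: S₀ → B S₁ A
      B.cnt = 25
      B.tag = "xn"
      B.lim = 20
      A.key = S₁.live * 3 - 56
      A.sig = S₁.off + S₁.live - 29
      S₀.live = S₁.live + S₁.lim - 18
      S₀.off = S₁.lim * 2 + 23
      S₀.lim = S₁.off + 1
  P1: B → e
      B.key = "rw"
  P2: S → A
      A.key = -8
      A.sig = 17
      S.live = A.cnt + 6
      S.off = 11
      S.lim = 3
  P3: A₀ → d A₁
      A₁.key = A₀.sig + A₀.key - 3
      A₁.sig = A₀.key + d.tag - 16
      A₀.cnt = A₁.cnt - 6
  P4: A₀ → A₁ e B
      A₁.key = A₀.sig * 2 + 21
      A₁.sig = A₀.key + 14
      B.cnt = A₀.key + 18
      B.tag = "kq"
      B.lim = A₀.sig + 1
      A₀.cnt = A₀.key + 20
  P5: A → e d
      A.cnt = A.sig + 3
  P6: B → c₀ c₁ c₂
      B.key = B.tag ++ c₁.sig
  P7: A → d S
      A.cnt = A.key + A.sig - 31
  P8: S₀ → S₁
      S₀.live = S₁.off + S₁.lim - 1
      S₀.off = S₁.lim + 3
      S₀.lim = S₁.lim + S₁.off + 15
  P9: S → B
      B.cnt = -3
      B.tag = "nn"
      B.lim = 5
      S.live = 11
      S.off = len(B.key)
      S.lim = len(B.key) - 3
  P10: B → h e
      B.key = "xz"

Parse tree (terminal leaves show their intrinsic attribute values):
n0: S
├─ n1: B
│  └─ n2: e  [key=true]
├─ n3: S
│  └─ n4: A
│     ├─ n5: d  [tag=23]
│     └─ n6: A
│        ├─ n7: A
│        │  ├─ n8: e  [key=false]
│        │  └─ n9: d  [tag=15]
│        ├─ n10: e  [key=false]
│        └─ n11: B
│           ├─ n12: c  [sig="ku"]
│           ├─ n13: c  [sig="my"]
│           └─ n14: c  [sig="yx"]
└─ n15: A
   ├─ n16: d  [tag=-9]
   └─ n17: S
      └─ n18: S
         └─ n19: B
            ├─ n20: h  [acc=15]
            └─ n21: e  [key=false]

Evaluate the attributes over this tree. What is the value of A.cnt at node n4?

1. n1.cnt = 25  [25]
2. n1.tag = "xn"  ["xn"]
3. n1.lim = 20  [20]
4. n2.key = true  [terminal]
5. n1.key = "rw"  ["rw"]
6. n4.key = -8  [-8]
7. n4.sig = 17  [17]
8. n5.tag = 23  [terminal]
9. n6.key = 6  [A₀.sig + A₀.key - 3]
10. n6.sig = -1  [A₀.key + d.tag - 16]
11. n7.key = 19  [A₀.sig * 2 + 21]
12. n7.sig = 20  [A₀.key + 14]
13. n8.key = false  [terminal]
14. n9.tag = 15  [terminal]
15. n7.cnt = 23  [A.sig + 3]
16. n10.key = false  [terminal]
17. n11.cnt = 24  [A₀.key + 18]
18. n11.tag = "kq"  ["kq"]
19. n11.lim = 0  [A₀.sig + 1]
20. n12.sig = "ku"  [terminal]
21. n13.sig = "my"  [terminal]
22. n14.sig = "yx"  [terminal]
23. n11.key = "kqmy"  [B.tag ++ c₁.sig]
24. n6.cnt = 26  [A₀.key + 20]
25. n4.cnt = 20  [A₁.cnt - 6]
26. n3.live = 26  [A.cnt + 6]
27. n3.off = 11  [11]
28. n3.lim = 3  [3]
29. n15.key = 22  [S₁.live * 3 - 56]
30. n15.sig = 8  [S₁.off + S₁.live - 29]
31. n16.tag = -9  [terminal]
32. n19.cnt = -3  [-3]
33. n19.tag = "nn"  ["nn"]
34. n19.lim = 5  [5]
35. n20.acc = 15  [terminal]
36. n21.key = false  [terminal]
37. n19.key = "xz"  ["xz"]
38. n18.live = 11  [11]
39. n18.off = 2  [len(B.key)]
40. n18.lim = -1  [len(B.key) - 3]
41. n17.live = 0  [S₁.off + S₁.lim - 1]
42. n17.off = 2  [S₁.lim + 3]
43. n17.lim = 16  [S₁.lim + S₁.off + 15]
44. n15.cnt = -1  [A.key + A.sig - 31]
45. n0.live = 11  [S₁.live + S₁.lim - 18]
46. n0.off = 29  [S₁.lim * 2 + 23]
47. n0.lim = 12  [S₁.off + 1]

20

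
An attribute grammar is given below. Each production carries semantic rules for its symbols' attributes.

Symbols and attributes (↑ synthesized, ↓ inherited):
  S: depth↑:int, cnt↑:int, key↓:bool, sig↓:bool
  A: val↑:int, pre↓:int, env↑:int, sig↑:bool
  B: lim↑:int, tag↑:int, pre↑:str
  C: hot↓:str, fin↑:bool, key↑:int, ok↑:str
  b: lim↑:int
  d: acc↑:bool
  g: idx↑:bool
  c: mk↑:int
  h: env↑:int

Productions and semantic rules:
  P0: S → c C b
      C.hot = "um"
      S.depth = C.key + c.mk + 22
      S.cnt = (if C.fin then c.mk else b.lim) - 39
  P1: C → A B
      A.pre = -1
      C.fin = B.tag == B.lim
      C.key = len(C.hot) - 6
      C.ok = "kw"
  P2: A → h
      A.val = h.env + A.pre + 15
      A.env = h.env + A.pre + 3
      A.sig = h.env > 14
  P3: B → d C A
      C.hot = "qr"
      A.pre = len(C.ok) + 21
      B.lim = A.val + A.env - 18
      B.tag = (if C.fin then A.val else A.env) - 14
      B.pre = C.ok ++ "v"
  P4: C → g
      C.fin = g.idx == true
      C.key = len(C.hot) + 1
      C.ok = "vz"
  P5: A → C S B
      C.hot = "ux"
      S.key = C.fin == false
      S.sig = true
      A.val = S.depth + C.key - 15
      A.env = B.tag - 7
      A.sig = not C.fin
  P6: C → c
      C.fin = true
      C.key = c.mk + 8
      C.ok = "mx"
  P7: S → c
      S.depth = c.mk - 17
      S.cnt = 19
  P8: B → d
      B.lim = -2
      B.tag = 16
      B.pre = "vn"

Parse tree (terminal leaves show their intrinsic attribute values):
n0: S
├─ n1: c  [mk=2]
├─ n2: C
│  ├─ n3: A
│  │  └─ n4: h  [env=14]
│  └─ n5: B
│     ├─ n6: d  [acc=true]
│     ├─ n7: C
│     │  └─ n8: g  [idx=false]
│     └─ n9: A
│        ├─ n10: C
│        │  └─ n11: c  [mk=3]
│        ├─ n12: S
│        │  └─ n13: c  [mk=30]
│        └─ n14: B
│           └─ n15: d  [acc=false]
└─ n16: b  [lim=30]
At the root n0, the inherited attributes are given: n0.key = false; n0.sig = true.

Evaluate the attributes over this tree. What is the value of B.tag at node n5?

-5

1. n0.key = false  [given at root]
2. n0.sig = true  [given at root]
3. n1.mk = 2  [terminal]
4. n2.hot = "um"  ["um"]
5. n3.pre = -1  [-1]
6. n4.env = 14  [terminal]
7. n3.val = 28  [h.env + A.pre + 15]
8. n3.env = 16  [h.env + A.pre + 3]
9. n3.sig = false  [h.env > 14]
10. n6.acc = true  [terminal]
11. n7.hot = "qr"  ["qr"]
12. n8.idx = false  [terminal]
13. n7.fin = false  [g.idx == true]
14. n7.key = 3  [len(C.hot) + 1]
15. n7.ok = "vz"  ["vz"]
16. n9.pre = 23  [len(C.ok) + 21]
17. n10.hot = "ux"  ["ux"]
18. n11.mk = 3  [terminal]
19. n10.fin = true  [true]
20. n10.key = 11  [c.mk + 8]
21. n10.ok = "mx"  ["mx"]
22. n12.key = false  [C.fin == false]
23. n12.sig = true  [true]
24. n13.mk = 30  [terminal]
25. n12.depth = 13  [c.mk - 17]
26. n12.cnt = 19  [19]
27. n15.acc = false  [terminal]
28. n14.lim = -2  [-2]
29. n14.tag = 16  [16]
30. n14.pre = "vn"  ["vn"]
31. n9.val = 9  [S.depth + C.key - 15]
32. n9.env = 9  [B.tag - 7]
33. n9.sig = false  [not C.fin]
34. n5.lim = 0  [A.val + A.env - 18]
35. n5.tag = -5  [(if C.fin then A.val else A.env) - 14]
36. n5.pre = "vzv"  [C.ok ++ "v"]
37. n2.fin = false  [B.tag == B.lim]
38. n2.key = -4  [len(C.hot) - 6]
39. n2.ok = "kw"  ["kw"]
40. n16.lim = 30  [terminal]
41. n0.depth = 20  [C.key + c.mk + 22]
42. n0.cnt = -9  [(if C.fin then c.mk else b.lim) - 39]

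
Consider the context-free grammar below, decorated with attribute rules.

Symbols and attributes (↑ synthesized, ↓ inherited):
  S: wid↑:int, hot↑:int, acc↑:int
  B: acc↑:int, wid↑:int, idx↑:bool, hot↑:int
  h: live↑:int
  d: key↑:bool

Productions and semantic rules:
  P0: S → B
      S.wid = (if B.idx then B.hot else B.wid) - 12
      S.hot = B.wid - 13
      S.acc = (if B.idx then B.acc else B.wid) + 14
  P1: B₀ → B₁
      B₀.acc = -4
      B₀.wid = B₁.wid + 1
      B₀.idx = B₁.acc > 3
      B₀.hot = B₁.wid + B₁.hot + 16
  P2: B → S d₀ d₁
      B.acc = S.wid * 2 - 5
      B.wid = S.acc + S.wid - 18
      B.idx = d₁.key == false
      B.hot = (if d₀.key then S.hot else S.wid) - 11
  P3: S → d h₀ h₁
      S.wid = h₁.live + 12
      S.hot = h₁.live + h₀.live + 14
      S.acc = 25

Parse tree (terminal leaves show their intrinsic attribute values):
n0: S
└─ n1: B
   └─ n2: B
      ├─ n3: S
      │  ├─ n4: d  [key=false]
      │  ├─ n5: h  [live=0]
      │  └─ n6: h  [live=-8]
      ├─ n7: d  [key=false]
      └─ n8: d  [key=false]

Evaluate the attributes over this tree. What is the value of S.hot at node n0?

1. n4.key = false  [terminal]
2. n5.live = 0  [terminal]
3. n6.live = -8  [terminal]
4. n3.wid = 4  [h₁.live + 12]
5. n3.hot = 6  [h₁.live + h₀.live + 14]
6. n3.acc = 25  [25]
7. n7.key = false  [terminal]
8. n8.key = false  [terminal]
9. n2.acc = 3  [S.wid * 2 - 5]
10. n2.wid = 11  [S.acc + S.wid - 18]
11. n2.idx = true  [d₁.key == false]
12. n2.hot = -7  [(if d₀.key then S.hot else S.wid) - 11]
13. n1.acc = -4  [-4]
14. n1.wid = 12  [B₁.wid + 1]
15. n1.idx = false  [B₁.acc > 3]
16. n1.hot = 20  [B₁.wid + B₁.hot + 16]
17. n0.wid = 0  [(if B.idx then B.hot else B.wid) - 12]
18. n0.hot = -1  [B.wid - 13]
19. n0.acc = 26  [(if B.idx then B.acc else B.wid) + 14]

-1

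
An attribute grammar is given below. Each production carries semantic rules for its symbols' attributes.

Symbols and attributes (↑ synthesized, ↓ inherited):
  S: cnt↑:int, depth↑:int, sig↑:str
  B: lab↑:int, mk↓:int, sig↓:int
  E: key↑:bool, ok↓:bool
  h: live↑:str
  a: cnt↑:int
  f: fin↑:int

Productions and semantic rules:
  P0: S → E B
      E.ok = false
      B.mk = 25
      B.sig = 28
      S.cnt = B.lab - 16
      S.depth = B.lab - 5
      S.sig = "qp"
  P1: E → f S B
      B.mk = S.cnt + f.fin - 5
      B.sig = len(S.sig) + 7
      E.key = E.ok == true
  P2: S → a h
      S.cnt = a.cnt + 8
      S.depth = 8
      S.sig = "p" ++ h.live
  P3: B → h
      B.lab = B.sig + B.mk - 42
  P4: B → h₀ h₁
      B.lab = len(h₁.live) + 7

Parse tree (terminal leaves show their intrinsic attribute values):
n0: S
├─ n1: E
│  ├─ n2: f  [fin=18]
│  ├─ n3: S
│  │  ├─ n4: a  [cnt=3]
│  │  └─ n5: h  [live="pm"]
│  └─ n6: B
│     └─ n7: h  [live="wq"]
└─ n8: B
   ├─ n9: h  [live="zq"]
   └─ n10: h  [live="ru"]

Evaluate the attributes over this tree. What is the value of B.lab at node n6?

1. n1.ok = false  [false]
2. n2.fin = 18  [terminal]
3. n4.cnt = 3  [terminal]
4. n5.live = "pm"  [terminal]
5. n3.cnt = 11  [a.cnt + 8]
6. n3.depth = 8  [8]
7. n3.sig = "ppm"  ["p" ++ h.live]
8. n6.mk = 24  [S.cnt + f.fin - 5]
9. n6.sig = 10  [len(S.sig) + 7]
10. n7.live = "wq"  [terminal]
11. n6.lab = -8  [B.sig + B.mk - 42]
12. n1.key = false  [E.ok == true]
13. n8.mk = 25  [25]
14. n8.sig = 28  [28]
15. n9.live = "zq"  [terminal]
16. n10.live = "ru"  [terminal]
17. n8.lab = 9  [len(h₁.live) + 7]
18. n0.cnt = -7  [B.lab - 16]
19. n0.depth = 4  [B.lab - 5]
20. n0.sig = "qp"  ["qp"]

-8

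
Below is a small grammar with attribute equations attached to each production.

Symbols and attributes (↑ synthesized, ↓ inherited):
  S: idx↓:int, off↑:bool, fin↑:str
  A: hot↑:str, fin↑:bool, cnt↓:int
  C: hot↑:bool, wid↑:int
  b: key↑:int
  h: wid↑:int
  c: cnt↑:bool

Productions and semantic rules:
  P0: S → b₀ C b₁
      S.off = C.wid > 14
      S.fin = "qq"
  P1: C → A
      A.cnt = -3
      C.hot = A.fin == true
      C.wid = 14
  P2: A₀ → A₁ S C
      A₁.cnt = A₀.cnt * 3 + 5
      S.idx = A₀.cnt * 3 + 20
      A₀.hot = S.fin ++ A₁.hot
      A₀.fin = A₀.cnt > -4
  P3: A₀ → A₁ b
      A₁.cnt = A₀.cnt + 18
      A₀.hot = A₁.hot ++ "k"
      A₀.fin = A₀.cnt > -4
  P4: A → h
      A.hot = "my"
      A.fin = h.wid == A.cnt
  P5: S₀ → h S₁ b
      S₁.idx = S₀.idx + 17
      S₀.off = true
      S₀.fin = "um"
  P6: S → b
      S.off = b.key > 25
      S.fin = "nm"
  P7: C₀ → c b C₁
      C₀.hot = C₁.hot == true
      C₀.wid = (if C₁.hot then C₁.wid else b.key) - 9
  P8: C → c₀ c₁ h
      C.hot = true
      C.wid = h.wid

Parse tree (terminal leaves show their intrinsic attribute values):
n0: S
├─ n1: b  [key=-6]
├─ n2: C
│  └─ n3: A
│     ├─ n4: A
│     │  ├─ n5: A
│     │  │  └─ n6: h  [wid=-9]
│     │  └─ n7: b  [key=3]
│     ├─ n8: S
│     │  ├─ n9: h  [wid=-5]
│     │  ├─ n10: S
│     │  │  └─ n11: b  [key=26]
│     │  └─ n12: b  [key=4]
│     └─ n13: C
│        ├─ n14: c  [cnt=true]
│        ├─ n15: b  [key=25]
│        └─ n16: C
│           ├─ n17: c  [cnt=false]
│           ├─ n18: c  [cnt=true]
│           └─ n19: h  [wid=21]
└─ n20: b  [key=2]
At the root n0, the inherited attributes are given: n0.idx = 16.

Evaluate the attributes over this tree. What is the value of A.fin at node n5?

1. n0.idx = 16  [given at root]
2. n1.key = -6  [terminal]
3. n3.cnt = -3  [-3]
4. n4.cnt = -4  [A₀.cnt * 3 + 5]
5. n5.cnt = 14  [A₀.cnt + 18]
6. n6.wid = -9  [terminal]
7. n5.hot = "my"  ["my"]
8. n5.fin = false  [h.wid == A.cnt]
9. n7.key = 3  [terminal]
10. n4.hot = "myk"  [A₁.hot ++ "k"]
11. n4.fin = false  [A₀.cnt > -4]
12. n8.idx = 11  [A₀.cnt * 3 + 20]
13. n9.wid = -5  [terminal]
14. n10.idx = 28  [S₀.idx + 17]
15. n11.key = 26  [terminal]
16. n10.off = true  [b.key > 25]
17. n10.fin = "nm"  ["nm"]
18. n12.key = 4  [terminal]
19. n8.off = true  [true]
20. n8.fin = "um"  ["um"]
21. n14.cnt = true  [terminal]
22. n15.key = 25  [terminal]
23. n17.cnt = false  [terminal]
24. n18.cnt = true  [terminal]
25. n19.wid = 21  [terminal]
26. n16.hot = true  [true]
27. n16.wid = 21  [h.wid]
28. n13.hot = true  [C₁.hot == true]
29. n13.wid = 12  [(if C₁.hot then C₁.wid else b.key) - 9]
30. n3.hot = "ummyk"  [S.fin ++ A₁.hot]
31. n3.fin = true  [A₀.cnt > -4]
32. n2.hot = true  [A.fin == true]
33. n2.wid = 14  [14]
34. n20.key = 2  [terminal]
35. n0.off = false  [C.wid > 14]
36. n0.fin = "qq"  ["qq"]

false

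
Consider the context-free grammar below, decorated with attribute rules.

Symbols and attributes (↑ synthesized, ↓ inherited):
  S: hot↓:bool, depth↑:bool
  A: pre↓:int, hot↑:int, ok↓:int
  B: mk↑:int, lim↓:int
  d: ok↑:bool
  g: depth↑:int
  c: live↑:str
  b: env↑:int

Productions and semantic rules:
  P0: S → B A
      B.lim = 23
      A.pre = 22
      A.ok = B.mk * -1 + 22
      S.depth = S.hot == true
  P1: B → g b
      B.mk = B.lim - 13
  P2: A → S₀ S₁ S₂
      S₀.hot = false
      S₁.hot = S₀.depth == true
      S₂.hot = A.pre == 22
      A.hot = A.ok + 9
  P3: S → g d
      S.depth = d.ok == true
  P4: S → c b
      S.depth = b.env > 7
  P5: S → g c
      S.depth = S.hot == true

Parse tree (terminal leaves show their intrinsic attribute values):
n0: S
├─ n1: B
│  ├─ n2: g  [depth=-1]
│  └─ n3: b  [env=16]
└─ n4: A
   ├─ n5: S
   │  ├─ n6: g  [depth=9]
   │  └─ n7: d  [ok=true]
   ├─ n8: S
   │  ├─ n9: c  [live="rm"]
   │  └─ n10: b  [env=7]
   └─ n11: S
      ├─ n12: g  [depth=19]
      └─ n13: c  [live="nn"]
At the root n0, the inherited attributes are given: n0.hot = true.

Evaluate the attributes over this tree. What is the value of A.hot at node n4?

1. n0.hot = true  [given at root]
2. n1.lim = 23  [23]
3. n2.depth = -1  [terminal]
4. n3.env = 16  [terminal]
5. n1.mk = 10  [B.lim - 13]
6. n4.pre = 22  [22]
7. n4.ok = 12  [B.mk * -1 + 22]
8. n5.hot = false  [false]
9. n6.depth = 9  [terminal]
10. n7.ok = true  [terminal]
11. n5.depth = true  [d.ok == true]
12. n8.hot = true  [S₀.depth == true]
13. n9.live = "rm"  [terminal]
14. n10.env = 7  [terminal]
15. n8.depth = false  [b.env > 7]
16. n11.hot = true  [A.pre == 22]
17. n12.depth = 19  [terminal]
18. n13.live = "nn"  [terminal]
19. n11.depth = true  [S.hot == true]
20. n4.hot = 21  [A.ok + 9]
21. n0.depth = true  [S.hot == true]

21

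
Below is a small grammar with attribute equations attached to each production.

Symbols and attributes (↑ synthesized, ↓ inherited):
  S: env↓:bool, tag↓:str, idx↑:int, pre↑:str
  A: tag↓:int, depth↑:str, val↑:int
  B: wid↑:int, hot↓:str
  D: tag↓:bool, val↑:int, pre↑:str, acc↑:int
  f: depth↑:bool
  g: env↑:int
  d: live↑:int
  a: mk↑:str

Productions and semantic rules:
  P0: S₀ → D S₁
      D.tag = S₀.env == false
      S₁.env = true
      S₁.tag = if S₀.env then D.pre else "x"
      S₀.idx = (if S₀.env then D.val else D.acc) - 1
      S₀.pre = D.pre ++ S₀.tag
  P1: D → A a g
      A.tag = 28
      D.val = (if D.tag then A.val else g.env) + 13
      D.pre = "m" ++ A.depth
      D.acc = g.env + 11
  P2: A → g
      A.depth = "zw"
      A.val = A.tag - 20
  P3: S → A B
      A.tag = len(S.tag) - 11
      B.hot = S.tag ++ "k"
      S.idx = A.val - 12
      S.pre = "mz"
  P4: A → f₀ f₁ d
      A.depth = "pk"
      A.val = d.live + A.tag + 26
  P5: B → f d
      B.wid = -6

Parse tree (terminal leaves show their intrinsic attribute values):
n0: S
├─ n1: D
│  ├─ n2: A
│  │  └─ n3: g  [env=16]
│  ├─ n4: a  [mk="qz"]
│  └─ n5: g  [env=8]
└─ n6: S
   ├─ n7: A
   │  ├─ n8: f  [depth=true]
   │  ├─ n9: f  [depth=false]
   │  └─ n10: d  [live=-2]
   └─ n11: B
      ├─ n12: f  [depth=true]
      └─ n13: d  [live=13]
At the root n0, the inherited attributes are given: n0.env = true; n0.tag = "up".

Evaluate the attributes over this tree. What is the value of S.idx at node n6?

1. n0.env = true  [given at root]
2. n0.tag = "up"  [given at root]
3. n1.tag = false  [S₀.env == false]
4. n2.tag = 28  [28]
5. n3.env = 16  [terminal]
6. n2.depth = "zw"  ["zw"]
7. n2.val = 8  [A.tag - 20]
8. n4.mk = "qz"  [terminal]
9. n5.env = 8  [terminal]
10. n1.val = 21  [(if D.tag then A.val else g.env) + 13]
11. n1.pre = "mzw"  ["m" ++ A.depth]
12. n1.acc = 19  [g.env + 11]
13. n6.env = true  [true]
14. n6.tag = "mzw"  [if S₀.env then D.pre else "x"]
15. n7.tag = -8  [len(S.tag) - 11]
16. n8.depth = true  [terminal]
17. n9.depth = false  [terminal]
18. n10.live = -2  [terminal]
19. n7.depth = "pk"  ["pk"]
20. n7.val = 16  [d.live + A.tag + 26]
21. n11.hot = "mzwk"  [S.tag ++ "k"]
22. n12.depth = true  [terminal]
23. n13.live = 13  [terminal]
24. n11.wid = -6  [-6]
25. n6.idx = 4  [A.val - 12]
26. n6.pre = "mz"  ["mz"]
27. n0.idx = 20  [(if S₀.env then D.val else D.acc) - 1]
28. n0.pre = "mzwup"  [D.pre ++ S₀.tag]

4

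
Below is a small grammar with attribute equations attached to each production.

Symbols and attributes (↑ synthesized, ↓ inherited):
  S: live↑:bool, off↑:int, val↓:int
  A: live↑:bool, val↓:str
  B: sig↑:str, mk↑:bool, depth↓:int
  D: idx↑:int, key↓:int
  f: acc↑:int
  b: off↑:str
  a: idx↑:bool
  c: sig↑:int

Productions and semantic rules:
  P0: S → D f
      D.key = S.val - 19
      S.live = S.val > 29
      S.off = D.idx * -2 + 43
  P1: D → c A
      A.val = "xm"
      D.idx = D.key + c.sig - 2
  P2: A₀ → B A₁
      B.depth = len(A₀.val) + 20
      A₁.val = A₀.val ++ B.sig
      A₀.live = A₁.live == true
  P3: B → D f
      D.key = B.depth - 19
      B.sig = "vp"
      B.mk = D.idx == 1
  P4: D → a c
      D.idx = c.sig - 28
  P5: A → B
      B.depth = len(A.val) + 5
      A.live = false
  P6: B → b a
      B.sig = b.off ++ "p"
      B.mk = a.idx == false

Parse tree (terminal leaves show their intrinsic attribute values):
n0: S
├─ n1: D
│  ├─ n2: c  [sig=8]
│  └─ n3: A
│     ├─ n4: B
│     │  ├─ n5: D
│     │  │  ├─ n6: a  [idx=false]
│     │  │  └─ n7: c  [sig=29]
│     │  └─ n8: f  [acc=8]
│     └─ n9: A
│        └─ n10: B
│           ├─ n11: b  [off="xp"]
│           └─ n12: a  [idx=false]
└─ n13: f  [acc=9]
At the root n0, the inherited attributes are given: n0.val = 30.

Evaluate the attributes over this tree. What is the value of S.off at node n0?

9

1. n0.val = 30  [given at root]
2. n1.key = 11  [S.val - 19]
3. n2.sig = 8  [terminal]
4. n3.val = "xm"  ["xm"]
5. n4.depth = 22  [len(A₀.val) + 20]
6. n5.key = 3  [B.depth - 19]
7. n6.idx = false  [terminal]
8. n7.sig = 29  [terminal]
9. n5.idx = 1  [c.sig - 28]
10. n8.acc = 8  [terminal]
11. n4.sig = "vp"  ["vp"]
12. n4.mk = true  [D.idx == 1]
13. n9.val = "xmvp"  [A₀.val ++ B.sig]
14. n10.depth = 9  [len(A.val) + 5]
15. n11.off = "xp"  [terminal]
16. n12.idx = false  [terminal]
17. n10.sig = "xpp"  [b.off ++ "p"]
18. n10.mk = true  [a.idx == false]
19. n9.live = false  [false]
20. n3.live = false  [A₁.live == true]
21. n1.idx = 17  [D.key + c.sig - 2]
22. n13.acc = 9  [terminal]
23. n0.live = true  [S.val > 29]
24. n0.off = 9  [D.idx * -2 + 43]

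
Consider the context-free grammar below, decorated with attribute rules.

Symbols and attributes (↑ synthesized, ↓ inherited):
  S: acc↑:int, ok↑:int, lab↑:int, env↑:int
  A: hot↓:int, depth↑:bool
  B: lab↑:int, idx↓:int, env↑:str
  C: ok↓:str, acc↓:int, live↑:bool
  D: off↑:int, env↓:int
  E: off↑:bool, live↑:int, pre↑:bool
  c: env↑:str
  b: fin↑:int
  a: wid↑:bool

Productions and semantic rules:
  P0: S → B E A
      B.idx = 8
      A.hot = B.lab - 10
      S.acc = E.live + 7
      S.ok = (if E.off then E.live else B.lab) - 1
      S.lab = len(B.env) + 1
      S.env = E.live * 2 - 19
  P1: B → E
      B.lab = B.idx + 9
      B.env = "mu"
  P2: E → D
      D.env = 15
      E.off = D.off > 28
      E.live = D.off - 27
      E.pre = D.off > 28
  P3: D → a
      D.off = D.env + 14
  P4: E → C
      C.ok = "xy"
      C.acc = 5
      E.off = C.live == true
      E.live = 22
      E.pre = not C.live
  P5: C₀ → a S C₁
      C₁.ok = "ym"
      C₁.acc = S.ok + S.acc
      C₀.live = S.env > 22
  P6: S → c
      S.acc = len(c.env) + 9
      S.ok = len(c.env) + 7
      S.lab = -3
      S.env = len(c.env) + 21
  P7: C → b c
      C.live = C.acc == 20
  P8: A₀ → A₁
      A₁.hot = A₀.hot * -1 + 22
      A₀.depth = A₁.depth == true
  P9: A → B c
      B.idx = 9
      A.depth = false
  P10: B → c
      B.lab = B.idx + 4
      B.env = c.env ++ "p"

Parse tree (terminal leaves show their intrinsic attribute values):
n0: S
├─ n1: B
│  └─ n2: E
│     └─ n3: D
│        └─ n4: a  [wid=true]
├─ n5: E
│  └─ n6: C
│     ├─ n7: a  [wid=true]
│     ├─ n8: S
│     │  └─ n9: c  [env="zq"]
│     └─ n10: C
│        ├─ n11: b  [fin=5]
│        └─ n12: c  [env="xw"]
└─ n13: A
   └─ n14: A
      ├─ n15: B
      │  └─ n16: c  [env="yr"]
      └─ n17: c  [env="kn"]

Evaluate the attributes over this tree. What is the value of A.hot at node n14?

1. n1.idx = 8  [8]
2. n3.env = 15  [15]
3. n4.wid = true  [terminal]
4. n3.off = 29  [D.env + 14]
5. n2.off = true  [D.off > 28]
6. n2.live = 2  [D.off - 27]
7. n2.pre = true  [D.off > 28]
8. n1.lab = 17  [B.idx + 9]
9. n1.env = "mu"  ["mu"]
10. n6.ok = "xy"  ["xy"]
11. n6.acc = 5  [5]
12. n7.wid = true  [terminal]
13. n9.env = "zq"  [terminal]
14. n8.acc = 11  [len(c.env) + 9]
15. n8.ok = 9  [len(c.env) + 7]
16. n8.lab = -3  [-3]
17. n8.env = 23  [len(c.env) + 21]
18. n10.ok = "ym"  ["ym"]
19. n10.acc = 20  [S.ok + S.acc]
20. n11.fin = 5  [terminal]
21. n12.env = "xw"  [terminal]
22. n10.live = true  [C.acc == 20]
23. n6.live = true  [S.env > 22]
24. n5.off = true  [C.live == true]
25. n5.live = 22  [22]
26. n5.pre = false  [not C.live]
27. n13.hot = 7  [B.lab - 10]
28. n14.hot = 15  [A₀.hot * -1 + 22]
29. n15.idx = 9  [9]
30. n16.env = "yr"  [terminal]
31. n15.lab = 13  [B.idx + 4]
32. n15.env = "yrp"  [c.env ++ "p"]
33. n17.env = "kn"  [terminal]
34. n14.depth = false  [false]
35. n13.depth = false  [A₁.depth == true]
36. n0.acc = 29  [E.live + 7]
37. n0.ok = 21  [(if E.off then E.live else B.lab) - 1]
38. n0.lab = 3  [len(B.env) + 1]
39. n0.env = 25  [E.live * 2 - 19]

15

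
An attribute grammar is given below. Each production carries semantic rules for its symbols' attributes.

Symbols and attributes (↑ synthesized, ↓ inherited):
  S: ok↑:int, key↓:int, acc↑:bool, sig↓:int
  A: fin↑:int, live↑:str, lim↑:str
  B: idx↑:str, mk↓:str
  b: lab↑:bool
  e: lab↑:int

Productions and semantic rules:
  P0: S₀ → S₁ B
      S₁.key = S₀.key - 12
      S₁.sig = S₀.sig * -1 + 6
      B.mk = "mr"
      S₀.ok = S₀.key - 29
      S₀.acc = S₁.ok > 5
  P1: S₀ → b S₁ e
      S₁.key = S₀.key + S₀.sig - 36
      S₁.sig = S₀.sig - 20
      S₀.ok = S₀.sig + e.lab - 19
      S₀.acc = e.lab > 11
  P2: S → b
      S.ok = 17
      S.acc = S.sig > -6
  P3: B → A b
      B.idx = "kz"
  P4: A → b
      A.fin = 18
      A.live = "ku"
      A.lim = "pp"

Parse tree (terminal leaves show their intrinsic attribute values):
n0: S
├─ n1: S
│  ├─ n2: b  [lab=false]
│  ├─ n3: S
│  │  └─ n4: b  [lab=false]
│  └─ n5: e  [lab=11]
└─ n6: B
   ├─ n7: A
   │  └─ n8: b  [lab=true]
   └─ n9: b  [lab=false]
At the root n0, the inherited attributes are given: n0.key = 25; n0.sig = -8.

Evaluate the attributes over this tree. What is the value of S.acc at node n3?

false

1. n0.key = 25  [given at root]
2. n0.sig = -8  [given at root]
3. n1.key = 13  [S₀.key - 12]
4. n1.sig = 14  [S₀.sig * -1 + 6]
5. n2.lab = false  [terminal]
6. n3.key = -9  [S₀.key + S₀.sig - 36]
7. n3.sig = -6  [S₀.sig - 20]
8. n4.lab = false  [terminal]
9. n3.ok = 17  [17]
10. n3.acc = false  [S.sig > -6]
11. n5.lab = 11  [terminal]
12. n1.ok = 6  [S₀.sig + e.lab - 19]
13. n1.acc = false  [e.lab > 11]
14. n6.mk = "mr"  ["mr"]
15. n8.lab = true  [terminal]
16. n7.fin = 18  [18]
17. n7.live = "ku"  ["ku"]
18. n7.lim = "pp"  ["pp"]
19. n9.lab = false  [terminal]
20. n6.idx = "kz"  ["kz"]
21. n0.ok = -4  [S₀.key - 29]
22. n0.acc = true  [S₁.ok > 5]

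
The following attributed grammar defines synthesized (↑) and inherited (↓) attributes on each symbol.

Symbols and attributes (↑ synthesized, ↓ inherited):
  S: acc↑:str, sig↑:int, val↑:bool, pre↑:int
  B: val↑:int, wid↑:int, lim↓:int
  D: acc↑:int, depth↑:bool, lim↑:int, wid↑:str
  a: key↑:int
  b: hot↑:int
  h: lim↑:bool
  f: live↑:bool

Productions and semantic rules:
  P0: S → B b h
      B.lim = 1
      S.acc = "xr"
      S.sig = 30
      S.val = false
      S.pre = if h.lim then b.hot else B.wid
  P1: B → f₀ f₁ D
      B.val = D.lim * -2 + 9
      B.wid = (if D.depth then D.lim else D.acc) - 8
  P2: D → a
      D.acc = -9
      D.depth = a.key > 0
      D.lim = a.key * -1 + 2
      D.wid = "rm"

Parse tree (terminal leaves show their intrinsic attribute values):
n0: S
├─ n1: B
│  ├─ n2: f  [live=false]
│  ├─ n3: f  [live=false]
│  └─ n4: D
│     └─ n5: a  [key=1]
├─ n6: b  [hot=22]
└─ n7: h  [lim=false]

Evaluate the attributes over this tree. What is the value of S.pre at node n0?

1. n1.lim = 1  [1]
2. n2.live = false  [terminal]
3. n3.live = false  [terminal]
4. n5.key = 1  [terminal]
5. n4.acc = -9  [-9]
6. n4.depth = true  [a.key > 0]
7. n4.lim = 1  [a.key * -1 + 2]
8. n4.wid = "rm"  ["rm"]
9. n1.val = 7  [D.lim * -2 + 9]
10. n1.wid = -7  [(if D.depth then D.lim else D.acc) - 8]
11. n6.hot = 22  [terminal]
12. n7.lim = false  [terminal]
13. n0.acc = "xr"  ["xr"]
14. n0.sig = 30  [30]
15. n0.val = false  [false]
16. n0.pre = -7  [if h.lim then b.hot else B.wid]

-7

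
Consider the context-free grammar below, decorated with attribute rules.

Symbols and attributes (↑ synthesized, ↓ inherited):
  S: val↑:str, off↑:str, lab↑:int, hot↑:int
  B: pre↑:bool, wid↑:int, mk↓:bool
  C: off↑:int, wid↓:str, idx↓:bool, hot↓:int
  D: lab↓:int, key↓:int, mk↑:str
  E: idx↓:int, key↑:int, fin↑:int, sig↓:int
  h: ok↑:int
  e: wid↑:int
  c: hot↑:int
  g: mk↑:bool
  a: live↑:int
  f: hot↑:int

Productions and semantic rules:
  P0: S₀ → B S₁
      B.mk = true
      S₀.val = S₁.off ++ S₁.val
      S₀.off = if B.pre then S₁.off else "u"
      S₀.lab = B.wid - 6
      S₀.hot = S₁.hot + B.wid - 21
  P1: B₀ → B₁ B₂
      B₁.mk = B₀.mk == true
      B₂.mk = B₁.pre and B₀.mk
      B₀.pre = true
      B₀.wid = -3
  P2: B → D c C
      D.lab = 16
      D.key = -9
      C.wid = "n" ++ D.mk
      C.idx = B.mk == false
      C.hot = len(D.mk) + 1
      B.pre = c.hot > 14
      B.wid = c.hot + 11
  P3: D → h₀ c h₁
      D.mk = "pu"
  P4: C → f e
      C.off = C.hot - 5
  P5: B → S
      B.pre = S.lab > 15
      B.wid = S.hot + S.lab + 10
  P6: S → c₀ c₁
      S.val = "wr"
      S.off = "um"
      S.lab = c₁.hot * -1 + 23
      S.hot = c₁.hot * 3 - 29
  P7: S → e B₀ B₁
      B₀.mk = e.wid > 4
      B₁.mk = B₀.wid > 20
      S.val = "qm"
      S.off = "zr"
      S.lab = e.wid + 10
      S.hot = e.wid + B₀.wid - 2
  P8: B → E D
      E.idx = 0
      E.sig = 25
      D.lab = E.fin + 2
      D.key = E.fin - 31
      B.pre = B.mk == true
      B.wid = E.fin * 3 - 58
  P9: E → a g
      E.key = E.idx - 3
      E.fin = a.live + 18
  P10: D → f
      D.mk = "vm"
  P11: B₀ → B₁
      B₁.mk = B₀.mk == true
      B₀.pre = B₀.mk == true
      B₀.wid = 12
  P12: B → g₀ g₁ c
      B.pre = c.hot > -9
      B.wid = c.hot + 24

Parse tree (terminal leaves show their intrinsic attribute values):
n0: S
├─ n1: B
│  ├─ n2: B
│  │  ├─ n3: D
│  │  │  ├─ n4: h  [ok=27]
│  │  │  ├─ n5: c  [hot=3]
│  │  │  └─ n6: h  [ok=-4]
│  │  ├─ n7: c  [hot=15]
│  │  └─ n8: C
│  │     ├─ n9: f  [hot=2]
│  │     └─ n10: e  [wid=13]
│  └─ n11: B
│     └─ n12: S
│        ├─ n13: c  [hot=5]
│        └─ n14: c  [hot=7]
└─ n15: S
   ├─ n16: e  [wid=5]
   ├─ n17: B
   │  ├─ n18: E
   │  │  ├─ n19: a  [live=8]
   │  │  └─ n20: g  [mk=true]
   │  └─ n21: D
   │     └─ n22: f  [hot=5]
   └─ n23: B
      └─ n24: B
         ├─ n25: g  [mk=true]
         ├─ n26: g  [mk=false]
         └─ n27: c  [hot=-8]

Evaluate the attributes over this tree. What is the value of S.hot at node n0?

1. n1.mk = true  [true]
2. n2.mk = true  [B₀.mk == true]
3. n3.lab = 16  [16]
4. n3.key = -9  [-9]
5. n4.ok = 27  [terminal]
6. n5.hot = 3  [terminal]
7. n6.ok = -4  [terminal]
8. n3.mk = "pu"  ["pu"]
9. n7.hot = 15  [terminal]
10. n8.wid = "npu"  ["n" ++ D.mk]
11. n8.idx = false  [B.mk == false]
12. n8.hot = 3  [len(D.mk) + 1]
13. n9.hot = 2  [terminal]
14. n10.wid = 13  [terminal]
15. n8.off = -2  [C.hot - 5]
16. n2.pre = true  [c.hot > 14]
17. n2.wid = 26  [c.hot + 11]
18. n11.mk = true  [B₁.pre and B₀.mk]
19. n13.hot = 5  [terminal]
20. n14.hot = 7  [terminal]
21. n12.val = "wr"  ["wr"]
22. n12.off = "um"  ["um"]
23. n12.lab = 16  [c₁.hot * -1 + 23]
24. n12.hot = -8  [c₁.hot * 3 - 29]
25. n11.pre = true  [S.lab > 15]
26. n11.wid = 18  [S.hot + S.lab + 10]
27. n1.pre = true  [true]
28. n1.wid = -3  [-3]
29. n16.wid = 5  [terminal]
30. n17.mk = true  [e.wid > 4]
31. n18.idx = 0  [0]
32. n18.sig = 25  [25]
33. n19.live = 8  [terminal]
34. n20.mk = true  [terminal]
35. n18.key = -3  [E.idx - 3]
36. n18.fin = 26  [a.live + 18]
37. n21.lab = 28  [E.fin + 2]
38. n21.key = -5  [E.fin - 31]
39. n22.hot = 5  [terminal]
40. n21.mk = "vm"  ["vm"]
41. n17.pre = true  [B.mk == true]
42. n17.wid = 20  [E.fin * 3 - 58]
43. n23.mk = false  [B₀.wid > 20]
44. n24.mk = false  [B₀.mk == true]
45. n25.mk = true  [terminal]
46. n26.mk = false  [terminal]
47. n27.hot = -8  [terminal]
48. n24.pre = true  [c.hot > -9]
49. n24.wid = 16  [c.hot + 24]
50. n23.pre = false  [B₀.mk == true]
51. n23.wid = 12  [12]
52. n15.val = "qm"  ["qm"]
53. n15.off = "zr"  ["zr"]
54. n15.lab = 15  [e.wid + 10]
55. n15.hot = 23  [e.wid + B₀.wid - 2]
56. n0.val = "zrqm"  [S₁.off ++ S₁.val]
57. n0.off = "zr"  [if B.pre then S₁.off else "u"]
58. n0.lab = -9  [B.wid - 6]
59. n0.hot = -1  [S₁.hot + B.wid - 21]

-1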